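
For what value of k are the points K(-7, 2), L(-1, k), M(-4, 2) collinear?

2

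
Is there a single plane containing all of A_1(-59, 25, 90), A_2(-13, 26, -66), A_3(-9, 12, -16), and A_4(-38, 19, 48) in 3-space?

No

With A_1 as base: A_1A_2 = (46, 1, -156), A_1A_3 = (50, -13, -106), A_1A_4 = (21, -6, -42).
A_1A_3 × A_1A_4 = (-90, -126, -27).
A_1A_2 · (A_1A_3 × A_1A_4) = -54.
Since -54 ≠ 0, the four points are not coplanar.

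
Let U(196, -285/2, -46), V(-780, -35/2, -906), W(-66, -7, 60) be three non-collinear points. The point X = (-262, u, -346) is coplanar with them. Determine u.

-105/2

A normal to the plane is n = UV × UW = (129780, 328776, -99498).
X lies in the plane iff n · UX = 0.
This gives (328776)u + (17260740) = 0, so u = -105/2.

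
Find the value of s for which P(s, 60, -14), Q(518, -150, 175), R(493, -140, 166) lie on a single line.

-7

Direction QR = (-25, 10, -9). From the y-coordinate of P, the parameter along the line is τ = (60 − (-150))/10 = 21.
Then s = 518 + 21·(-25) = -7.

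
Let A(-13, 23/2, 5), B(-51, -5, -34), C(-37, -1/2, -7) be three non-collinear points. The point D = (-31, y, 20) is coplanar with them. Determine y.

-1/2

A normal to the plane is n = AB × AC = (-270, 480, 60).
D lies in the plane iff n · AD = 0.
This gives (480)y + (240) = 0, so y = -1/2.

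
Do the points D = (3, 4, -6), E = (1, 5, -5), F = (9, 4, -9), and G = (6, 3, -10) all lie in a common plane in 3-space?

A normal to the plane through D, E, F is n = DE × DF = (-3, 0, -6).
The plane has equation n·P = 27. For G: n·G = 42.
42 ≠ 27, so G is off the plane.

No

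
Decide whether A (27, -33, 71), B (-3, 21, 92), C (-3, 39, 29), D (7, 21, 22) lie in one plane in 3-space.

A normal to the plane through A, B, C is n = AB × AC = (-3780, -1890, -540).
The plane has equation n·P = -78030. For D: n·D = -78030.
Equal, so D lies in the plane and all four are coplanar.

Yes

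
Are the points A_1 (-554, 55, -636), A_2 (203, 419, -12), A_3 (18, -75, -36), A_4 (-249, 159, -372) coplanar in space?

A normal to the plane through A_1, A_2, A_3 is n = A_1A_2 × A_1A_3 = (299520, -97272, -306618).
The plane has equation n·P = 23725008. For A_4: n·A_4 = 24015168.
24015168 ≠ 23725008, so A_4 is off the plane.

No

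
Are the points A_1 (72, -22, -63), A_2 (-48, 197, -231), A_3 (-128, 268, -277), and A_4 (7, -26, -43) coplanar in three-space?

No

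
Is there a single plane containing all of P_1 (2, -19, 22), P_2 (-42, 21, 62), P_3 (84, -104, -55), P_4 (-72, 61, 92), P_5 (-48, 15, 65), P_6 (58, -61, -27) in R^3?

No

The plane through P_1, P_2, P_3 has normal n = P_1P_2 × P_1P_3 = (320, -108, 460) and equation n·P = 12812.
Checking the remaining points: n·P_4 = 12692, n·P_5 = 12920, n·P_6 = 12728.
Since n·P_4 = 12692 ≠ 12812, P_4 is off the plane and the points are not all coplanar.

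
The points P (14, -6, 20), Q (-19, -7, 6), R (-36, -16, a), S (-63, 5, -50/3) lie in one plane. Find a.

4/3

The points are coplanar iff PQ · (PR × PS) = 0.
Expanding, this is linear in a: (440)a + (-1760/3) = 0.
So a = 4/3.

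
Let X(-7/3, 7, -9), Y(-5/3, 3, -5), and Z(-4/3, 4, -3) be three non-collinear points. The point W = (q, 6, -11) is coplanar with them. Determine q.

-8/3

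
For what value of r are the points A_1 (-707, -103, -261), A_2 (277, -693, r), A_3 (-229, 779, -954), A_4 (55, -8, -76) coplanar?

679

Coplanarity ⇔ det[A_1A_2; A_1A_3; A_1A_4] = 0.
Expanding, this is linear in r: (-626674)r + (425511646) = 0.
So r = 679.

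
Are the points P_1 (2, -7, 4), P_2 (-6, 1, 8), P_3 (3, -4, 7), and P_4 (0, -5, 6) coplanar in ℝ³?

No

The four points are coplanar iff the 3×3 determinant with rows P_1P_2, P_1P_3, P_1P_4 is zero.
Rows: (-8, 8, 4), (1, 3, 3), (-2, 2, 2).
Expanding along the first row: (-8)(0) − (8)(8) + (4)(8) = -32.
Nonzero ⇒ not coplanar.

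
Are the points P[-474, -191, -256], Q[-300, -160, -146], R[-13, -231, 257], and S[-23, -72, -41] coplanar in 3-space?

Yes

With P as base: PQ = (174, 31, 110), PR = (461, -40, 513), PS = (451, 119, 215).
PR × PS = (-69647, 132248, 72899).
PQ · (PR × PS) = 0.
The scalar triple product vanishes, so the four points are coplanar.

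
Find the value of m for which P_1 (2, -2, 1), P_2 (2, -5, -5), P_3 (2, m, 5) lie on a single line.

0

Direction P_1P_2 = (0, -3, -6). From the z-coordinate of P_3, the parameter along the line is τ = (5 − 1)/(-6) = -2/3.
Then m = (-2) + (-2/3)·(-3) = 0.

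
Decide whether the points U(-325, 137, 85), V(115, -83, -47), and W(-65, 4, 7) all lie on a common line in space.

No

UV = (440, -220, -132), UW = (260, -133, -78).
Comparing components 2 and 3: (-220)(-78) − (-132)(-133) = -396 ≠ 0, so UV and UW are not parallel and the points are not collinear.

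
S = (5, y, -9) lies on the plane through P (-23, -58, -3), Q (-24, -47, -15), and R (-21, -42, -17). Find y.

-24

A normal to the plane is n = PQ × PR = (38, -38, -38).
S lies in the plane iff n · PS = 0.
This gives (-38)y + (-912) = 0, so y = -24.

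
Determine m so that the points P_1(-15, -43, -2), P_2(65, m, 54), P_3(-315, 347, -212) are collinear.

-147

Collinearity requires P_1P_2 × P_1P_3 = 0; each component is linear in m.
The x-component gives (-210)m + (-30870) = 0, so m = -147.
The remaining components then also vanish.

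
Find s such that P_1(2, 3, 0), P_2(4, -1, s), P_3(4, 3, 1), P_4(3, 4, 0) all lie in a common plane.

3

Normal to plane P_1P_3P_4: n = (-1, 1, 2); plane equation n·P = 1.
Requiring n·P_2 = 1: (2)s + (-5) = 1.
So s = 3.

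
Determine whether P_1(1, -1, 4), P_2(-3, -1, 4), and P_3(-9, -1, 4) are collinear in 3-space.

P_1P_2 = (-4, 0, 0), P_1P_3 = (-10, 0, 0).
P_1P_2 × P_1P_3 = (0, 0, 0).
The cross product vanishes, so the three points are collinear.

Yes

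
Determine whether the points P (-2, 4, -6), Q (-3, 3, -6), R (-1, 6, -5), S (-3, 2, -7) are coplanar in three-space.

Yes

With P as base: PQ = (-1, -1, 0), PR = (1, 2, 1), PS = (-1, -2, -1).
PR × PS = (0, 0, 0).
PQ · (PR × PS) = 0.
The scalar triple product vanishes, so the four points are coplanar.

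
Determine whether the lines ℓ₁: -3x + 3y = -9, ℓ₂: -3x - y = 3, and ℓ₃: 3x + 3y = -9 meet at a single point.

Intersecting ℓ₁ and ℓ₂: solving the 2×2 system gives (x, y) = (0, -3).
Substitute into ℓ₃: (3)(0) + (3)(-3) = -9.
This equals -9, so (0, -3) lies on all three lines and they are concurrent.

Yes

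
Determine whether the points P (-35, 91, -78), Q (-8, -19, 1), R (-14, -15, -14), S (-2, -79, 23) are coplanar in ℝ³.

Yes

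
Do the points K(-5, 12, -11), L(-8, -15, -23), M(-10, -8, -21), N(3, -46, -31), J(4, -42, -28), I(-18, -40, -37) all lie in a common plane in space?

No

The plane through K, L, M has normal n = KL × KM = (30, 30, -75) and equation n·P = 1035.
Checking the remaining points: n·N = 1035, n·J = 960, n·I = 1035.
Since n·J = 960 ≠ 1035, J is off the plane and the points are not all coplanar.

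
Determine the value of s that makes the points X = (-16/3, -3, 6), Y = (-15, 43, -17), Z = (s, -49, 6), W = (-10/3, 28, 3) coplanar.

-34/3

Normal to plane XYW: n = (575, -75, -1175/3); plane equation n·P = -15575/3.
Requiring n·Z = -15575/3: (575)s + (1325) = -15575/3.
So s = -34/3.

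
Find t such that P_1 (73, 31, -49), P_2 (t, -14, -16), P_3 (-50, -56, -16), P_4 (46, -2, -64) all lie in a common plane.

-2

The points are coplanar iff P_1P_2 · (P_1P_3 × P_1P_4) = 0.
Expanding, this is linear in t: (2394)t + (4788) = 0.
So t = -2.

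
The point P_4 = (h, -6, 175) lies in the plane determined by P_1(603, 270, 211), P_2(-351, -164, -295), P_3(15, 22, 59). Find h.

A normal to the plane is n = P_1P_2 × P_1P_3 = (-59520, 152520, -18600).
P_4 lies in the plane iff n · P_1P_4 = 0.
This gives (-59520)h + (-5535360) = 0, so h = -93.

-93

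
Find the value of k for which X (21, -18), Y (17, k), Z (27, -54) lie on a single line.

Collinearity: (Y − X) must be parallel to (Z − X) = (6, -36).
Cross-multiplying the components: (k − (-18))·(6) = (-4)·(-36).
Solving gives k = 6.

6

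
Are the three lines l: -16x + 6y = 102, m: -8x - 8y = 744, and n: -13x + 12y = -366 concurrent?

Intersecting l and m: solving the 2×2 system gives (x, y) = (-30, -63).
Substitute into n: (-13)(-30) + (12)(-63) = -366.
This equals -366, so (-30, -63) lies on all three lines and they are concurrent.

Yes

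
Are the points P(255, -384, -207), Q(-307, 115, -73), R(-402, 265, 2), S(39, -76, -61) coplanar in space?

No

A normal to the plane through P, Q, R is n = PQ × PR = (17325, 29420, -36895).
The plane has equation n·X = 757860. For S: n·S = 690350.
690350 ≠ 757860, so S is off the plane.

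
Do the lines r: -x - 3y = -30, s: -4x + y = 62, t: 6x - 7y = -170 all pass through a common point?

Intersecting r and s: solving the 2×2 system gives (x, y) = (-12, 14).
Substitute into t: (6)(-12) + (-7)(14) = -170.
This equals -170, so (-12, 14) lies on all three lines and they are concurrent.

Yes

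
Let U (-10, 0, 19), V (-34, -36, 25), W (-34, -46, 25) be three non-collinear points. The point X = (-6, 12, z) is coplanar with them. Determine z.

18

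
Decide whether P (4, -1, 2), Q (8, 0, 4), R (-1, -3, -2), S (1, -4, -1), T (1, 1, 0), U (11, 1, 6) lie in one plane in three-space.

No

The plane through P, Q, R has normal n = PQ × PR = (0, 6, -3) and equation n·X = -12.
Checking the remaining points: n·S = -21, n·T = 6, n·U = -12.
Since n·S = -21 ≠ -12, S is off the plane and the points are not all coplanar.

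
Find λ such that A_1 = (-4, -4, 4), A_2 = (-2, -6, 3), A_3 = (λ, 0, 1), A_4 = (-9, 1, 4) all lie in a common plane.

Coplanarity ⇔ det[A_1A_2; A_1A_3; A_1A_4] = 0.
Expanding, this is linear in λ: (-5)λ + (-40) = 0.
So λ = -8.

-8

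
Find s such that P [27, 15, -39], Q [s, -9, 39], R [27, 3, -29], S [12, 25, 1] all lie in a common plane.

Coplanarity ⇔ det[PQ; PR; PS] = 0.
Expanding, this is linear in s: (-580)s + (5220) = 0.
So s = 9.

9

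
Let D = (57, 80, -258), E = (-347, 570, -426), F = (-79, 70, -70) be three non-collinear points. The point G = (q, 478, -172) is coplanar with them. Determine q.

A normal to the plane is n = DE × DF = (90440, 98800, 70680).
G lies in the plane iff n · DG = 0.
This gives (90440)q + (40245800) = 0, so q = -445.

-445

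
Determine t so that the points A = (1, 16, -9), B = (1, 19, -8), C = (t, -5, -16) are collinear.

1

Direction AB = (0, 3, 1). From the y-coordinate of C, the parameter along the line is τ = (-5 − 16)/3 = -7.
Then t = 1 + (-7)·(0) = 1.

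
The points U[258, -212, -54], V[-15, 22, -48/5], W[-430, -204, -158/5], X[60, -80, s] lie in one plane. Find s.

Normal to plane UVW: n = (24432/5, -24432, 158808); plane equation n·P = -10676784/5.
Requiring n·X = -10676784/5: (158808)s + (2247744) = -10676784/5.
So s = -138/5.

-138/5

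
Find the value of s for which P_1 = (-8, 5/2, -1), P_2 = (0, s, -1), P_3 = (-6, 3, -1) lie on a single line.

9/2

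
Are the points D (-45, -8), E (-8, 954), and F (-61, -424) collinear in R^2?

DE = (37, 962), DF = (-16, -416).
Twice the signed area of △DEF is (37)(-416) − (962)(-16) = 0.
The triangle is degenerate (zero area), so the points are collinear.

Yes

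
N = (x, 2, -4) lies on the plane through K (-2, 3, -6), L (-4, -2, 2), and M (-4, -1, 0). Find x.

-2

A normal to the plane is n = KL × KM = (2, -4, -2).
N lies in the plane iff n · KN = 0.
This gives (2)x + (4) = 0, so x = -2.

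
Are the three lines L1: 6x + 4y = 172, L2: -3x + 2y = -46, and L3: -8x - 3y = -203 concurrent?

The three lines meet at one point iff the augmented coefficient matrix [aᵢ bᵢ cᵢ] has rank < 3, i.e. its determinant vanishes.
Here the determinant is 72.
Nonzero, so no common point exists.

No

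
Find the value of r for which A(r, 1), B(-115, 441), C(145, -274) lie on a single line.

45

Collinearity: (A − B) must be parallel to (C − B) = (260, -715).
Cross-multiplying the components: (r − (-115))·(-715) = (-440)·(260).
Solving gives r = 45.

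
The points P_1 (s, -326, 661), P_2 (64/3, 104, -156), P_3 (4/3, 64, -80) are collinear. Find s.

Collinearity requires P_1P_2 × P_1P_3 = 0; each component is linear in s.
The y-component gives (76)s + (44156/3) = 0, so s = -581/3.
The remaining components then also vanish.

-581/3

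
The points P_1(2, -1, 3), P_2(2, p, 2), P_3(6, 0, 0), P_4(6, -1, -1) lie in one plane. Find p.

Normal to plane P_1P_3P_4: n = (-4, 4, -4); plane equation n·P = -24.
Requiring n·P_2 = -24: (4)p + (-16) = -24.
So p = -2.

-2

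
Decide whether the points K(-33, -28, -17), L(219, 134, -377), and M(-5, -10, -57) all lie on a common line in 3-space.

Yes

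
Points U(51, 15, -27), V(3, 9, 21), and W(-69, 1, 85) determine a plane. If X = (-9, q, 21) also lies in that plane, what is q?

9

The plane through U, V, W has equation −384y − 48z = -4464.
Substituting X: (-384)q + (-1008) = -4464, so q = 9.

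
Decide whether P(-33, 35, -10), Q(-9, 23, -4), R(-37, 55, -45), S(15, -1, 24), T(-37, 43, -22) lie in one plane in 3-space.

No

The plane through P, Q, R has normal n = PQ × PR = (300, 816, 432) and equation n·X = 14340.
Checking the remaining points: n·S = 14052, n·T = 14484.
Since n·S = 14052 ≠ 14340, S is off the plane and the points are not all coplanar.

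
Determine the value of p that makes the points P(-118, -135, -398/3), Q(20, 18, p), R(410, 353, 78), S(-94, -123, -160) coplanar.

Coplanarity ⇔ det[PQ; PR; PS] = 0.
Expanding, this is linear in p: (-5376)p + (78848) = 0.
So p = 44/3.

44/3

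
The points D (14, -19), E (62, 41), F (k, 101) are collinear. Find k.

Collinearity: (F − D) must be parallel to (E − D) = (48, 60).
Cross-multiplying the components: (k − 14)·(60) = (120)·(48).
Solving gives k = 110.

110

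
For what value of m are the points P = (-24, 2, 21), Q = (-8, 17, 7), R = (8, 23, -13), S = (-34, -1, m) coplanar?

Coplanarity ⇔ det[PQ; PR; PS] = 0.
Expanding, this is linear in m: (-144)m + (4896) = 0.
So m = 34.

34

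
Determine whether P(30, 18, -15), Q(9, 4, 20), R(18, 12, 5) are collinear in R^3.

PQ = (-21, -14, 35), PR = (-12, -6, 20).
PQ × PR = (-70, 0, -42).
The cross product is nonzero, so the points do not lie on one line.

No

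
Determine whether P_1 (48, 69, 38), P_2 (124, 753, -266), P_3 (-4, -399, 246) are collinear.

P_1P_2 = (76, 684, -304), P_1P_3 = (-52, -468, 208).
Each component of P_1P_3 is -13/19 times the corresponding component of P_1P_2, so P_1P_3 = -13/19·P_1P_2 and the points are collinear.

Yes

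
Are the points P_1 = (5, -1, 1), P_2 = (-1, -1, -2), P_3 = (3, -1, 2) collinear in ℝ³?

No

P_1P_2 = (-6, 0, -3), P_1P_3 = (-2, 0, 1).
P_1P_2 × P_1P_3 = (0, 12, 0).
The cross product is nonzero, so the points do not lie on one line.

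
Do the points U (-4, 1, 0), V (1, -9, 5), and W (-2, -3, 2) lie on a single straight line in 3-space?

Yes

UV = (5, -10, 5), UW = (2, -4, 2).
Each component of UW is 2/5 times the corresponding component of UV, so UW = 2/5·UV and the points are collinear.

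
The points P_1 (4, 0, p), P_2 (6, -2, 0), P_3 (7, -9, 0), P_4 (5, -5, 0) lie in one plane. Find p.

0

Coplanarity ⇔ det[P_1P_2; P_1P_3; P_1P_4] = 0.
Expanding, this is linear in p: (10)p + (0) = 0.
So p = 0.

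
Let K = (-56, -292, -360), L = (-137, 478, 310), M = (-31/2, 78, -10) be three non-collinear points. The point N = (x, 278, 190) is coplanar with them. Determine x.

37

A normal to the plane is n = KL × KM = (21600, 55485, -61155).
N lies in the plane iff n · KN = 0.
This gives (21600)x + (-799200) = 0, so x = 37.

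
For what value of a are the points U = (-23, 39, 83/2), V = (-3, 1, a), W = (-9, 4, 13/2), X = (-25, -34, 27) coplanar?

Coplanarity ⇔ det[UV; UW; UX] = 0.
Expanding, this is linear in a: (-1092)a + (-6006) = 0.
So a = -11/2.

-11/2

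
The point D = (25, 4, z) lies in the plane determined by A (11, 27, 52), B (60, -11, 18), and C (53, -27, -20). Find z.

18

Coplanarity requires AB · (AC × AD) = 0.
AB = (49, -38, -34), AC = (42, -54, -72); the triple product is linear in z with coefficient -1050 and constant term 18900.
Setting it to zero: z = 18.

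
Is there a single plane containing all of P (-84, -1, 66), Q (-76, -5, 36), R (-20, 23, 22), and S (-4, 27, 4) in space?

With P as base: PQ = (8, -4, -30), PR = (64, 24, -44), PS = (80, 28, -62).
PR × PS = (-256, 448, -128).
PQ · (PR × PS) = 0.
The scalar triple product vanishes, so the four points are coplanar.

Yes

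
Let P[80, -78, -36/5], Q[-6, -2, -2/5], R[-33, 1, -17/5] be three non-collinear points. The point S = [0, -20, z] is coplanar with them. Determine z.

The plane through P, Q, R has equation −(1242/5)x − (2208/5)y + 1794z = 1656.
Substituting S: (1794)z + (8832) = 1656, so z = -4.

-4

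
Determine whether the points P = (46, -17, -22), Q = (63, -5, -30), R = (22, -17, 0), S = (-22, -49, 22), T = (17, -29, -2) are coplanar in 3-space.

The plane through P, Q, R has normal n = PQ × PR = (264, -182, 288) and equation n·X = 8902.
Checking the remaining points: n·S = 9446, n·T = 9190.
Since n·S = 9446 ≠ 8902, S is off the plane and the points are not all coplanar.

No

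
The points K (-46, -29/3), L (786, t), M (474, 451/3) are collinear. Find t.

Collinearity: (L − K) must be parallel to (M − K) = (520, 160).
Cross-multiplying the components: (t − (-29/3))·(520) = (832)·(160).
Solving gives t = 739/3.

739/3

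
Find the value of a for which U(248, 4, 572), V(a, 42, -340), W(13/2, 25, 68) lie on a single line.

Collinearity requires UV × UW = 0; each component is linear in a.
The y-component gives (504)a + (95256) = 0, so a = -189.
The remaining components then also vanish.

-189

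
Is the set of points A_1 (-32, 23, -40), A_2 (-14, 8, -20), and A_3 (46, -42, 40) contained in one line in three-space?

No

A_1A_2 = (18, -15, 20), A_1A_3 = (78, -65, 80).
A_1A_2 × A_1A_3 = (100, 120, 0).
The cross product is nonzero, so the points do not lie on one line.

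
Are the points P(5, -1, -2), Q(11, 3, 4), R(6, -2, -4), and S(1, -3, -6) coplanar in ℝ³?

A normal to the plane through P, Q, R is n = PQ × PR = (-2, 18, -10).
The plane has equation n·X = -8. For S: n·S = 4.
4 ≠ -8, so S is off the plane.

No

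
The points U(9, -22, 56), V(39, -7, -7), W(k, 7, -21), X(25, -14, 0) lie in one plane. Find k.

67

Normal to plane UVX: n = (-336, 672, 0); plane equation n·P = -17808.
Requiring n·W = -17808: (-336)k + (4704) = -17808.
So k = 67.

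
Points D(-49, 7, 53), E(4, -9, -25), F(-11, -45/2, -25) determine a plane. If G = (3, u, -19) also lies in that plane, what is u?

-5

Coplanarity requires DE · (DF × DG) = 0.
DE = (53, -16, -78), DF = (38, -59/2, -78); the triple product is linear in u with coefficient 1170 and constant term 5850.
Setting it to zero: u = -5.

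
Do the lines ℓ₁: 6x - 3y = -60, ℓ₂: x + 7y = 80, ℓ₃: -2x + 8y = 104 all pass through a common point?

Yes

Lines aᵢx + bᵢy = cᵢ with pairwise distinct directions are concurrent exactly when det[aᵢ bᵢ cᵢ] = 0.
Here the determinant is 0.
It vanishes, so the lines are concurrent at (-4, 12).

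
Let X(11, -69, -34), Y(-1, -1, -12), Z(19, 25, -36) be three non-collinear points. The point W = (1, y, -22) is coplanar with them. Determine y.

The plane through X, Y, Z has equation −2204x + 152y − 1672z = 22116.
Substituting W: (152)y + (34580) = 22116, so y = -82.

-82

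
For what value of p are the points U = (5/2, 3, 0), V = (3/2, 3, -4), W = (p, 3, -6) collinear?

Direction UV = (-1, 0, -4). From the z-coordinate of W, the parameter along the line is τ = (-6 − 0)/(-4) = 3/2.
Then p = 5/2 + 3/2·(-1) = 1.

1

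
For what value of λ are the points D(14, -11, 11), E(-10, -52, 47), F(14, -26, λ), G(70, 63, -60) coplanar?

20

Normal to plane DEG: n = (247, 312, 520); plane equation n·P = 5746.
Requiring n·F = 5746: (520)λ + (-4654) = 5746.
So λ = 20.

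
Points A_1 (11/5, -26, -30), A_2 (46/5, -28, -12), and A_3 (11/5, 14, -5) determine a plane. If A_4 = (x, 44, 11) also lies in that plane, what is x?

6/5

A normal to the plane is n = A_1A_2 × A_1A_3 = (-770, -175, 280).
A_4 lies in the plane iff n · A_1A_4 = 0.
This gives (-770)x + (924) = 0, so x = 6/5.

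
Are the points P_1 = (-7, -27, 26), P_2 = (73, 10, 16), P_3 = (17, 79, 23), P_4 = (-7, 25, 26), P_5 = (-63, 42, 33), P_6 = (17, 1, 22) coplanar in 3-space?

The plane through P_1, P_2, P_3 has normal n = P_1P_2 × P_1P_3 = (949, 0, 7592) and equation n·P = 190749.
Checking the remaining points: n·P_4 = 190749, n·P_5 = 190749, n·P_6 = 183157.
Since n·P_6 = 183157 ≠ 190749, P_6 is off the plane and the points are not all coplanar.

No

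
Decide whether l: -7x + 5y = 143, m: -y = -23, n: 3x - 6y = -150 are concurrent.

Yes

The three lines meet at one point iff the augmented coefficient matrix [aᵢ bᵢ cᵢ] has rank < 3, i.e. its determinant vanishes.
Here the determinant is 0.
It vanishes, so the lines are concurrent at (-4, 23).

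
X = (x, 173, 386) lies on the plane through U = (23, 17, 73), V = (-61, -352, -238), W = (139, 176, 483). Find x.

The plane through U, V, W has equation −101841x − 1636y + 29448z = -220451.
Substituting X: (-101841)x + (11083900) = -220451, so x = 111.

111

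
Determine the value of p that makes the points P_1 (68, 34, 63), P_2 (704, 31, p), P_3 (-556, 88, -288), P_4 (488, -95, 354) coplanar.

390

Normal to plane P_1P_3P_4: n = (-29565, 34164, 57816); plane equation n·P = 2793564.
Requiring n·P_2 = 2793564: (57816)p + (-19754676) = 2793564.
So p = 390.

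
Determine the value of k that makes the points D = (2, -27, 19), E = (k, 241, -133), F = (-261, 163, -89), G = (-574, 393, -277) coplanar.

-369

Normal to plane DFG: n = (-10880, -15640, -1020); plane equation n·P = 381140.
Requiring n·E = 381140: (-10880)k + (-3633580) = 381140.
So k = -369.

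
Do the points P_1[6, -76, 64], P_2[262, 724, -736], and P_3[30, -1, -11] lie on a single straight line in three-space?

Yes

P_1P_2 = (256, 800, -800), P_1P_3 = (24, 75, -75).
P_1P_2 × P_1P_3 = (0, 0, 0).
The cross product vanishes, so the three points are collinear.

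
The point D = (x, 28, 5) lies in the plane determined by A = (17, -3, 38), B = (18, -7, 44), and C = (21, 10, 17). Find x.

-56

The plane through A, B, C has equation 6x + 45y + 29z = 1069.
Substituting D: (6)x + (1405) = 1069, so x = -56.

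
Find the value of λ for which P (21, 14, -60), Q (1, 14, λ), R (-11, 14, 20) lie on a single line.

Direction PR = (-32, 0, 80). From the x-coordinate of Q, the parameter along the line is τ = (1 − 21)/(-32) = 5/8.
Then λ = (-60) + 5/8·(80) = -10.

-10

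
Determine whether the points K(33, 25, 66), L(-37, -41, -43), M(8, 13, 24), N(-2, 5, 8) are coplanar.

No

With K as base: KL = (-70, -66, -109), KM = (-25, -12, -42), KN = (-35, -20, -58).
KM × KN = (-144, 20, 80).
KL · (KM × KN) = 40.
Since 40 ≠ 0, the four points are not coplanar.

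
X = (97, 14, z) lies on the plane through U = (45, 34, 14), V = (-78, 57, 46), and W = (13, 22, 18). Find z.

A normal to the plane is n = UV × UW = (476, -532, 2212).
X lies in the plane iff n · UX = 0.
This gives (2212)z + (4424) = 0, so z = -2.

-2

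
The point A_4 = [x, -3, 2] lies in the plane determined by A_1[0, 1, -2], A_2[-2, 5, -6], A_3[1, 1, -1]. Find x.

2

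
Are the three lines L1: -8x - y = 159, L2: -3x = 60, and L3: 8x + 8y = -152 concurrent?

Yes

The three lines meet at one point iff the augmented coefficient matrix [aᵢ bᵢ cᵢ] has rank < 3, i.e. its determinant vanishes.
Here the determinant is 0.
It vanishes, so the lines are concurrent at (-20, 1).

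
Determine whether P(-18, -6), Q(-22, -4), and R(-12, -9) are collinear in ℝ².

PQ = (-4, 2), PR = (6, -3).
Twice the signed area of △PQR is (-4)(-3) − (2)(6) = 0.
The triangle is degenerate (zero area), so the points are collinear.

Yes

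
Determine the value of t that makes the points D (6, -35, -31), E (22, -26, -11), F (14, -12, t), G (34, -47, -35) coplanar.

Normal to plane DEG: n = (204, 624, -444); plane equation n·P = -6852.
Requiring n·F = -6852: (-444)t + (-4632) = -6852.
So t = 5.

5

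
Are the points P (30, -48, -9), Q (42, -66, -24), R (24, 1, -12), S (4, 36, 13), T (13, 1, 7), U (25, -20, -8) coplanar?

No

The plane through P, Q, R has normal n = PQ × PR = (789, 126, 480) and equation n·X = 13302.
Checking the remaining points: n·S = 13932, n·T = 13743, n·U = 13365.
Since n·S = 13932 ≠ 13302, S is off the plane and the points are not all coplanar.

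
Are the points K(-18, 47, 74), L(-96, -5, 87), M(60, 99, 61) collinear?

KL = (-78, -52, 13), KM = (78, 52, -13).
Each component of KM is -1 times the corresponding component of KL, so KM = -1·KL and the points are collinear.

Yes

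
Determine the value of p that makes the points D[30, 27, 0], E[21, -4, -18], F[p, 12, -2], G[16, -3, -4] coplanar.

The points are coplanar iff DE · (DF × DG) = 0.
Expanding, this is linear in p: (416)p + (-9568) = 0.
So p = 23.

23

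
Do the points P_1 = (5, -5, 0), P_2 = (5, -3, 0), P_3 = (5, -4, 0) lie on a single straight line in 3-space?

P_1P_2 = (0, 2, 0), P_1P_3 = (0, 1, 0).
P_1P_2 × P_1P_3 = (0, 0, 0).
The cross product vanishes, so the three points are collinear.

Yes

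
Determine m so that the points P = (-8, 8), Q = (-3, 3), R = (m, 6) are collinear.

-6

Collinearity: (R − P) must be parallel to (Q − P) = (5, -5).
Cross-multiplying the components: (m − (-8))·(-5) = (-2)·(5).
Solving gives m = -6.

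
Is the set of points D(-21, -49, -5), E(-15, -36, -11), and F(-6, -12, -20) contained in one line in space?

No

DE = (6, 13, -6), DF = (15, 37, -15).
DE × DF = (27, 0, 27).
The cross product is nonzero, so the points do not lie on one line.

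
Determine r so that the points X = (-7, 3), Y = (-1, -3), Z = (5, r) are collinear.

-9

Collinearity: (Z − X) must be parallel to (Y − X) = (6, -6).
Cross-multiplying the components: (r − 3)·(6) = (12)·(-6).
Solving gives r = -9.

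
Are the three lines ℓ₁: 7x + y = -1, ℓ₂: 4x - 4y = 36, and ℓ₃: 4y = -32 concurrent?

The three lines meet at one point iff the augmented coefficient matrix [aᵢ bᵢ cᵢ] has rank < 3, i.e. its determinant vanishes.
Here the determinant is 0.
It vanishes, so the lines are concurrent at (1, -8).

Yes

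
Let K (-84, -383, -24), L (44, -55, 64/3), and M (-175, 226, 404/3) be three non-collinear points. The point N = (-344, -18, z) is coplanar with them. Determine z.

353/3

A normal to the plane is n = KL × KM = (73304/3, -73304/3, 107800).
N lies in the plane iff n · KN = 0.
This gives (107800)z + (-38053400/3) = 0, so z = 353/3.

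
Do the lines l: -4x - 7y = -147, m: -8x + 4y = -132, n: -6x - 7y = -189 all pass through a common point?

Intersecting l and m: solving the 2×2 system gives (x, y) = (21, 9).
Substitute into n: (-6)(21) + (-7)(9) = -189.
This equals -189, so (21, 9) lies on all three lines and they are concurrent.

Yes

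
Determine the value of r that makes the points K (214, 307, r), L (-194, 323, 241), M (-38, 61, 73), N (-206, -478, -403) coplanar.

337

Coplanarity ⇔ det[KL; KM; KN] = 0.
Expanding, this is linear in r: (128100)r + (-43169700) = 0.
So r = 337.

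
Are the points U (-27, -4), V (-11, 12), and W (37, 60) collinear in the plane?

UV = (16, 16), UW = (64, 64).
Twice the signed area of △UVW is (16)(64) − (16)(64) = 0.
The triangle is degenerate (zero area), so the points are collinear.

Yes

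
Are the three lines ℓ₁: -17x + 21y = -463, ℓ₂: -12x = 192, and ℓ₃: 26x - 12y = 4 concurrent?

Yes

Intersecting ℓ₁ and ℓ₂: solving the 2×2 system gives (x, y) = (-16, -35).
Substitute into ℓ₃: (26)(-16) + (-12)(-35) = 4.
This equals 4, so (-16, -35) lies on all three lines and they are concurrent.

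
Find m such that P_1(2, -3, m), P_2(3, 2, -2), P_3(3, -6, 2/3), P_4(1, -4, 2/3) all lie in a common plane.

0

The points are coplanar iff P_1P_2 · (P_1P_3 × P_1P_4) = 0.
Expanding, this is linear in m: (16)m + (0) = 0.
So m = 0.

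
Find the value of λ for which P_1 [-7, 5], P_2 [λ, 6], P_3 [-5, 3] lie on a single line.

Collinearity: (P_2 − P_1) must be parallel to (P_3 − P_1) = (2, -2).
Cross-multiplying the components: (λ − (-7))·(-2) = (1)·(2).
Solving gives λ = -8.

-8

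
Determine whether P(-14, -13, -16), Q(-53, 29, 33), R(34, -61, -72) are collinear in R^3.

PQ = (-39, 42, 49), PR = (48, -48, -56).
PQ × PR = (0, 168, -144).
The cross product is nonzero, so the points do not lie on one line.

No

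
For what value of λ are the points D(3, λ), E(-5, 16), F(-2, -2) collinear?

-32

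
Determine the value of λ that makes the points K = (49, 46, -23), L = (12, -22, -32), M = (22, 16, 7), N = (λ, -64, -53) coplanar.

-6

Normal to plane KLM: n = (-2310, 1353, -726); plane equation n·P = -34254.
Requiring n·N = -34254: (-2310)λ + (-48114) = -34254.
So λ = -6.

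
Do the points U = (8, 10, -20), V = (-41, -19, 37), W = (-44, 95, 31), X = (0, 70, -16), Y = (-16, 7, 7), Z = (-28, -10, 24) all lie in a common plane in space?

No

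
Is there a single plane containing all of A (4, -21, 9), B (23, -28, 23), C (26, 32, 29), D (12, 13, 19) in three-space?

No

The four points are coplanar iff the 3×3 determinant with rows AB, AC, AD is zero.
Rows: (19, -7, 14), (22, 53, 20), (8, 34, 10).
Expanding along the first row: (19)(-150) − (-7)(60) + (14)(324) = 2106.
Nonzero ⇒ not coplanar.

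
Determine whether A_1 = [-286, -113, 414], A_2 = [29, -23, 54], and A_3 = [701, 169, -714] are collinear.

A_1A_2 = (315, 90, -360), A_1A_3 = (987, 282, -1128).
Each component of A_1A_3 is 47/15 times the corresponding component of A_1A_2, so A_1A_3 = 47/15·A_1A_2 and the points are collinear.

Yes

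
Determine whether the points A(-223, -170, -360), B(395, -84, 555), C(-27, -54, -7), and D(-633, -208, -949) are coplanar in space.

No

The four points are coplanar iff the 3×3 determinant with rows AB, AC, AD is zero.
Rows: (618, 86, 915), (196, 116, 353), (-410, -38, -589).
Expanding along the first row: (618)(-54910) − (86)(29286) + (915)(40112) = 249504.
Nonzero ⇒ not coplanar.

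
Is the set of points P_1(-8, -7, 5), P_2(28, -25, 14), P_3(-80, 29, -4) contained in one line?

No

P_1P_2 = (36, -18, 9), P_1P_3 = (-72, 36, -9).
P_1P_2 × P_1P_3 = (-162, -324, 0).
The cross product is nonzero, so the points do not lie on one line.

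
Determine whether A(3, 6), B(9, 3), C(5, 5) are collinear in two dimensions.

Yes

AB = (6, -3), AC = (2, -1).
Checking proportionality: AC = 1/3·AB, so the vectors are parallel and the points are collinear.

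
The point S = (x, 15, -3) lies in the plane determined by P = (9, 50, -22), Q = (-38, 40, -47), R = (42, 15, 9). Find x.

22

The plane through P, Q, R has equation −1185x + 632y + 1975z = -22515.
Substituting S: (-1185)x + (3555) = -22515, so x = 22.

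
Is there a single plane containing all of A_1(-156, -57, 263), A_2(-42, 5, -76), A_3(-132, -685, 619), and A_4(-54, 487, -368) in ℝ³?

With A_1 as base: A_1A_2 = (114, 62, -339), A_1A_3 = (24, -628, 356), A_1A_4 = (102, 544, -631).
A_1A_3 × A_1A_4 = (202604, 51456, 77112).
A_1A_2 · (A_1A_3 × A_1A_4) = 146160.
Since 146160 ≠ 0, the four points are not coplanar.

No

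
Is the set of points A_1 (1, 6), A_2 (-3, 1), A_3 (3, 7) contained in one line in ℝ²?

A_1A_2 = (-4, -5), A_1A_3 = (2, 1).
If collinear, A_1A_3 would be a scalar multiple of A_1A_2. But (-4)·(1) ≠ (-5)·(2) (difference 6), so they are not parallel; the points are not collinear.

No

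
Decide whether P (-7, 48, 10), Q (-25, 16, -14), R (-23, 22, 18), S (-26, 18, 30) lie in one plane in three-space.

Yes

The four points are coplanar iff the 3×3 determinant with rows PQ, PR, PS is zero.
Rows: (-18, -32, -24), (-16, -26, 8), (-19, -30, 20).
Expanding along the first row: (-18)(-280) − (-32)(-168) + (-24)(-14) = 0.
Zero determinant ⇒ coplanar.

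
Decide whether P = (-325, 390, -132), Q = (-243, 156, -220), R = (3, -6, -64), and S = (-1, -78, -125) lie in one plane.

No

With P as base: PQ = (82, -234, -88), PR = (328, -396, 68), PS = (324, -468, 7).
PR × PS = (29052, 19736, -25200).
PQ · (PR × PS) = -18360.
Since -18360 ≠ 0, the four points are not coplanar.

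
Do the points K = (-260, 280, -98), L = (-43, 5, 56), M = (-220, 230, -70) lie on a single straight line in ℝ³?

No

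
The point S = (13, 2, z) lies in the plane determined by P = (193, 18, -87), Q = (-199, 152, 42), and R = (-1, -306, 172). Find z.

11

The plane through P, Q, R has equation 76502x + 76502y + 153004z = 2830574.
Substituting S: (153004)z + (1147530) = 2830574, so z = 11.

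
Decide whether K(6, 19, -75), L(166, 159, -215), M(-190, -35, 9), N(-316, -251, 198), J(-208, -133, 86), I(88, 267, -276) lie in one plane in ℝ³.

The plane through K, L, M has normal n = KL × KM = (4200, 14000, 18800) and equation n·P = -1118800.
Checking the remaining points: n·N = -1118800, n·J = -1118800, n·I = -1081200.
Since n·I = -1081200 ≠ -1118800, I is off the plane and the points are not all coplanar.

No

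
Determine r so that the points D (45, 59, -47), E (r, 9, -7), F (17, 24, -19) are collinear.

5

Collinearity requires DE × DF = 0; each component is linear in r.
The y-component gives (-28)r + (140) = 0, so r = 5.
The remaining components then also vanish.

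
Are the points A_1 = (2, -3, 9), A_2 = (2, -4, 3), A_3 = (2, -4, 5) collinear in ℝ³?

A_1A_2 = (0, -1, -6), A_1A_3 = (0, -1, -4).
Comparing components 2 and 3: (-1)(-4) − (-6)(-1) = -2 ≠ 0, so A_1A_2 and A_1A_3 are not parallel and the points are not collinear.

No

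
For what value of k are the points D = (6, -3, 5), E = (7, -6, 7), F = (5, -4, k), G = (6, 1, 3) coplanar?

Normal to plane DEG: n = (-2, 2, 4); plane equation n·P = 2.
Requiring n·F = 2: (4)k + (-18) = 2.
So k = 5.

5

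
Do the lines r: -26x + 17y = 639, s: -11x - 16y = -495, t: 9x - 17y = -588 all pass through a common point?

Yes

Lines aᵢx + bᵢy = cᵢ with pairwise distinct directions are concurrent exactly when det[aᵢ bᵢ cᵢ] = 0.
Here the determinant is 0.
It vanishes, so the lines are concurrent at (-3, 33).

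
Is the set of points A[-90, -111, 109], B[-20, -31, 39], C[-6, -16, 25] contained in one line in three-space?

No

AB = (70, 80, -70), AC = (84, 95, -84).
AB × AC = (-70, 0, -70).
The cross product is nonzero, so the points do not lie on one line.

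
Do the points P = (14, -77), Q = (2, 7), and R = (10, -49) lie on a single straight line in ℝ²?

Yes

PQ = (-12, 84), PR = (-4, 28).
det[PQ; PR] = (-12)(28) − (84)(-4) = 0.
The determinant is zero, so the points are collinear.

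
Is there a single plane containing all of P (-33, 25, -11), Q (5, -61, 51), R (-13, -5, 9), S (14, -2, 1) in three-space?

A normal to the plane through P, Q, R is n = PQ × PR = (140, 480, 580).
The plane has equation n·X = 1000. For S: n·S = 1580.
1580 ≠ 1000, so S is off the plane.

No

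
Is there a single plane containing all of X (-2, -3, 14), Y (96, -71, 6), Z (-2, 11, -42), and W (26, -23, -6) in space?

No

The four points are coplanar iff the 3×3 determinant with rows XY, XZ, XW is zero.
Rows: (98, -68, -8), (0, 14, -56), (28, -20, -20).
Expanding along the first row: (98)(-1400) − (-68)(1568) + (-8)(-392) = -27440.
Nonzero ⇒ not coplanar.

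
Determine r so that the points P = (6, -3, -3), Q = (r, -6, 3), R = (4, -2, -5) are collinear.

12

Direction PR = (-2, 1, -2). From the y-coordinate of Q, the parameter along the line is τ = (-6 − (-3))/1 = -3.
Then r = 6 + (-3)·(-2) = 12.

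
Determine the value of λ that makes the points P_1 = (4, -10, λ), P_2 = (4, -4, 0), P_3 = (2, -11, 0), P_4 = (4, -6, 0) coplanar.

Coplanarity ⇔ det[P_1P_2; P_1P_3; P_1P_4] = 0.
Expanding, this is linear in λ: (-4)λ + (0) = 0.
So λ = 0.

0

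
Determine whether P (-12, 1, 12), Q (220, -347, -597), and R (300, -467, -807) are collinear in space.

PQ = (232, -348, -609), PR = (312, -468, -819).
Each component of PR is 39/29 times the corresponding component of PQ, so PR = 39/29·PQ and the points are collinear.

Yes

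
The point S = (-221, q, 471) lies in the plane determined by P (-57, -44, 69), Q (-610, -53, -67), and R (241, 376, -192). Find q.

-596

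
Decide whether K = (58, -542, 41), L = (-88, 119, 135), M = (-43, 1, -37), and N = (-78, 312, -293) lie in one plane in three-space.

With K as base: KL = (-146, 661, 94), KM = (-101, 543, -78), KN = (-136, 854, -334).
KM × KN = (-114750, -23126, -12406).
KL · (KM × KN) = 301050.
Since 301050 ≠ 0, the four points are not coplanar.

No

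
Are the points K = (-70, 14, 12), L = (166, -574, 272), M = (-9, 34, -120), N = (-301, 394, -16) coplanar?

With K as base: KL = (236, -588, 260), KM = (61, 20, -132), KN = (-231, 380, -28).
KM × KN = (49600, 32200, 27800).
KL · (KM × KN) = 0.
The scalar triple product vanishes, so the four points are coplanar.

Yes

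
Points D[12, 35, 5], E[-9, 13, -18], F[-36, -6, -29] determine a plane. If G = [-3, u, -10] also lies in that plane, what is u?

The plane through D, E, F has equation −195x + 390y − 195z = 10335.
Substituting G: (390)u + (2535) = 10335, so u = 20.

20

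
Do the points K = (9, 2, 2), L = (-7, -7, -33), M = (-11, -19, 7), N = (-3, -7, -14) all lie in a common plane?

No

The four points are coplanar iff the 3×3 determinant with rows KL, KM, KN is zero.
Rows: (-16, -9, -35), (-20, -21, 5), (-12, -9, -16).
Expanding along the first row: (-16)(381) − (-9)(380) + (-35)(-72) = -156.
Nonzero ⇒ not coplanar.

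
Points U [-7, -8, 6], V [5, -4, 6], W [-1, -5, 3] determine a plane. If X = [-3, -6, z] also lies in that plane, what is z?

4

A normal to the plane is n = UV × UW = (-12, 36, 12).
X lies in the plane iff n · UX = 0.
This gives (12)z + (-48) = 0, so z = 4.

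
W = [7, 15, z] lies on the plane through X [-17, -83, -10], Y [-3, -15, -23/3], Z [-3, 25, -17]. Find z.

Coplanarity requires XY · (XZ × XW) = 0.
XY = (14, 68, 7/3), XZ = (14, 108, -7); the triple product is linear in z with coefficient 560 and constant term 2800/3.
Setting it to zero: z = -5/3.

-5/3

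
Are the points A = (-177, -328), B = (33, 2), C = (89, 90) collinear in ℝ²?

AB = (210, 330), AC = (266, 418).
Checking proportionality: AC = 19/15·AB, so the vectors are parallel and the points are collinear.

Yes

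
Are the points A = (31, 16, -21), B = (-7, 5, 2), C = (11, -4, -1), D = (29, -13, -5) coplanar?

With A as base: AB = (-38, -11, 23), AC = (-20, -20, 20), AD = (-2, -29, 16).
AC × AD = (260, 280, 540).
AB · (AC × AD) = -540.
Since -540 ≠ 0, the four points are not coplanar.

No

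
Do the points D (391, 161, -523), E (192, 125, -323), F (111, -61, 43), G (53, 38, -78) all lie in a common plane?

No

The four points are coplanar iff the 3×3 determinant with rows DE, DF, DG is zero.
Rows: (-199, -36, 200), (-280, -222, 566), (-338, -123, 445).
Expanding along the first row: (-199)(-29172) − (-36)(66708) + (200)(-40596) = 87516.
Nonzero ⇒ not coplanar.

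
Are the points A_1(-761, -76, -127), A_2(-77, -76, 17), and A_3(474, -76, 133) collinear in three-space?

A_1A_2 = (684, 0, 144), A_1A_3 = (1235, 0, 260).
Each component of A_1A_3 is 65/36 times the corresponding component of A_1A_2, so A_1A_3 = 65/36·A_1A_2 and the points are collinear.

Yes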